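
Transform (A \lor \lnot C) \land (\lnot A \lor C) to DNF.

(A \lor \lnot C) \land (\lnot A \lor C)
= (A \land \lnot A) \lor (A \land C) \lor (\lnot C \land \lnot A) \lor (\lnot C \land C)   — distribute \land over \lor
= (A \land C) \lor (\lnot C \land \lnot A)   — simplify

(A \land C) \lor (\lnot C \land \lnot A)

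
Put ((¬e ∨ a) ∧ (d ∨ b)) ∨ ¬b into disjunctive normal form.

((¬e ∨ a) ∧ (d ∨ b)) ∨ ¬b
≡ (¬e ∧ d) ∨ (¬e ∧ b) ∨ (a ∧ d) ∨ (a ∧ b) ∨ ¬b   [distribute ∧ over ∨]

(¬e ∧ d) ∨ (¬e ∧ b) ∨ (a ∧ d) ∨ (a ∧ b) ∨ ¬b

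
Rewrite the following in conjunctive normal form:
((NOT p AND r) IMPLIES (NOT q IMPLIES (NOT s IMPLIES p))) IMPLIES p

((NOT p AND r) IMPLIES (NOT q IMPLIES (NOT s IMPLIES p))) IMPLIES p
≡ NOT ((NOT p AND r) IMPLIES (NOT q IMPLIES (NOT s IMPLIES p))) OR p   [eliminate IMPLIES]
≡ NOT (NOT (NOT p AND r) OR (NOT q IMPLIES (NOT s IMPLIES p))) OR p   [eliminate IMPLIES]
≡ NOT (NOT (NOT p AND r) OR NOT NOT q OR (NOT s IMPLIES p)) OR p   [eliminate IMPLIES]
≡ NOT (NOT (NOT p AND r) OR NOT NOT q OR NOT NOT s OR p) OR p   [eliminate IMPLIES]
≡ (NOT NOT (NOT p AND r) AND NOT NOT NOT q AND NOT NOT NOT s AND NOT p) OR p   [De Morgan]
≡ (NOT p AND r AND NOT NOT NOT q AND NOT NOT NOT s AND NOT p) OR p   [double negation]
≡ (NOT p AND r AND NOT q AND NOT NOT NOT s AND NOT p) OR p   [double negation]
≡ (NOT p AND r AND NOT q AND NOT s AND NOT p) OR p   [double negation]
≡ (NOT p OR p) AND (r OR p) AND (NOT q OR p) AND (NOT s OR p) AND (NOT p OR p)   [distribute OR over AND]
≡ (r OR p) AND (NOT q OR p) AND (NOT s OR p)   [simplify]

(r OR p) AND (NOT q OR p) AND (NOT s OR p)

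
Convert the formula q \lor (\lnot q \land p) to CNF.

q \lor p

q \lor (\lnot q \land p)
≡ (q \lor \lnot q) \land (q \lor p)   — distribute \lor over \land
≡ q \lor p   — simplify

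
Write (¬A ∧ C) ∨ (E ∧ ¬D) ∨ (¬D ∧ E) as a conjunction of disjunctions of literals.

(¬A ∧ C) ∨ (E ∧ ¬D) ∨ (¬D ∧ E)
⇔ (¬A ∨ E ∨ ¬D) ∧ (¬A ∨ E ∨ E) ∧ (¬A ∨ ¬D ∨ ¬D) ∧ (¬A ∨ ¬D ∨ E) ∧ (C ∨ E ∨ ¬D) ∧ (C ∨ E ∨ E) ∧ (C ∨ ¬D ∨ ¬D) ∧ (C ∨ ¬D ∨ E)   [distribute ∨ over ∧]
⇔ (¬A ∨ E) ∧ (¬A ∨ ¬D) ∧ (C ∨ E) ∧ (C ∨ ¬D)   [simplify]

(¬A ∨ E) ∧ (¬A ∨ ¬D) ∧ (C ∨ E) ∧ (C ∨ ¬D)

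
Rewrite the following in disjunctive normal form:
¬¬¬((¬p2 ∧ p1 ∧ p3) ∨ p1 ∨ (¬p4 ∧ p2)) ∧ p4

¬¬¬((¬p2 ∧ p1 ∧ p3) ∨ p1 ∨ (¬p4 ∧ p2)) ∧ p4
= ¬((¬p2 ∧ p1 ∧ p3) ∨ p1 ∨ (¬p4 ∧ p2)) ∧ p4   (double negation)
= ¬(¬p2 ∧ p1 ∧ p3) ∧ ¬p1 ∧ ¬(¬p4 ∧ p2) ∧ p4   (De Morgan)
= (¬¬p2 ∨ ¬p1 ∨ ¬p3) ∧ ¬p1 ∧ ¬(¬p4 ∧ p2) ∧ p4   (De Morgan)
= (p2 ∨ ¬p1 ∨ ¬p3) ∧ ¬p1 ∧ ¬(¬p4 ∧ p2) ∧ p4   (double negation)
= (p2 ∨ ¬p1 ∨ ¬p3) ∧ ¬p1 ∧ (¬¬p4 ∨ ¬p2) ∧ p4   (De Morgan)
= (p2 ∨ ¬p1 ∨ ¬p3) ∧ ¬p1 ∧ (p4 ∨ ¬p2) ∧ p4   (double negation)
= (p2 ∧ ¬p1 ∧ p4 ∧ p4) ∨ (p2 ∧ ¬p1 ∧ ¬p2 ∧ p4) ∨ (¬p1 ∧ ¬p1 ∧ p4 ∧ p4) ∨ (¬p1 ∧ ¬p1 ∧ ¬p2 ∧ p4) ∨ (¬p3 ∧ ¬p1 ∧ p4 ∧ p4) ∨ (¬p3 ∧ ¬p1 ∧ ¬p2 ∧ p4)   (distribute ∧ over ∨)
= ¬p1 ∧ p4   (simplify)

¬p1 ∧ p4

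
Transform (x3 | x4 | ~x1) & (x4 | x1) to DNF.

(x3 | x4 | ~x1) & (x4 | x1)
⇔ (x3 & x4) | (x3 & x1) | (x4 & x4) | (x4 & x1) | (~x1 & x4) | (~x1 & x1)   — distribute & over |
⇔ (x3 & x1) | x4   — simplify

(x3 & x1) | x4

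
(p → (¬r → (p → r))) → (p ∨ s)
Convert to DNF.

p ∨ s

(p → (¬r → (p → r))) → (p ∨ s)
= ¬(p → (¬r → (p → r))) ∨ p ∨ s   — eliminate →
= ¬(¬p ∨ (¬r → (p → r))) ∨ p ∨ s   — eliminate →
= ¬(¬p ∨ ¬¬r ∨ (p → r)) ∨ p ∨ s   — eliminate →
= ¬(¬p ∨ ¬¬r ∨ ¬p ∨ r) ∨ p ∨ s   — eliminate →
= (¬¬p ∧ ¬¬¬r ∧ ¬¬p ∧ ¬r) ∨ p ∨ s   — De Morgan
= (p ∧ ¬¬¬r ∧ ¬¬p ∧ ¬r) ∨ p ∨ s   — double negation
= (p ∧ ¬r ∧ ¬¬p ∧ ¬r) ∨ p ∨ s   — double negation
= (p ∧ ¬r ∧ p ∧ ¬r) ∨ p ∨ s   — double negation
= p ∨ s   — simplify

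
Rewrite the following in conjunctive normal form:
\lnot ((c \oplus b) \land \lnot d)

(\lnot c \lor b \lor d) \land (\lnot b \lor c \lor d)

\lnot ((c \oplus b) \land \lnot d)
≡ \lnot ((c \lor b) \land \lnot (c \land b) \land \lnot d)   [expand \oplus]
≡ \lnot (c \lor b) \lor \lnot \lnot (c \land b) \lor \lnot \lnot d   [De Morgan]
≡ \lnot c \land \lnot b \lor \lnot \lnot (c \land b) \lor \lnot \lnot d   [De Morgan]
≡ \lnot c \land \lnot b \lor c \land b \lor \lnot \lnot d   [double negation]
≡ \lnot c \land \lnot b \lor c \land b \lor d   [double negation]
≡ (\lnot c \lor c \lor d) \land (\lnot c \lor b \lor d) \land (\lnot b \lor c \lor d) \land (\lnot b \lor b \lor d)   [distribute \lor over \land]
≡ (\lnot c \lor b \lor d) \land (\lnot b \lor c \lor d)   [simplify]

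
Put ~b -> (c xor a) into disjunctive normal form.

b | (c & ~a) | (~c & a)

~b -> (c xor a)
= ~~b | (c xor a)   [eliminate ->]
= ~~b | (c & ~a) | (~c & a)   [expand xor]
= b | (c & ~a) | (~c & a)   [double negation]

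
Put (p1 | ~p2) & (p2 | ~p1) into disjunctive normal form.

(p1 | ~p2) & (p2 | ~p1)
≡ (p1 & p2) | (p1 & ~p1) | (~p2 & p2) | (~p2 & ~p1)   [distribute & over |]
≡ (p1 & p2) | (~p2 & ~p1)   [simplify]

(p1 & p2) | (~p2 & ~p1)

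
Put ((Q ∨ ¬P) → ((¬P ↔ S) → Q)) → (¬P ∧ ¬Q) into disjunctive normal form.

((Q ∨ ¬P) → ((¬P ↔ S) → Q)) → (¬P ∧ ¬Q)
= ¬((Q ∨ ¬P) → ((¬P ↔ S) → Q)) ∨ (¬P ∧ ¬Q)   [eliminate →]
= ¬(¬(Q ∨ ¬P) ∨ ((¬P ↔ S) → Q)) ∨ (¬P ∧ ¬Q)   [eliminate →]
= ¬(¬(Q ∨ ¬P) ∨ ¬(¬P ↔ S) ∨ Q) ∨ (¬P ∧ ¬Q)   [eliminate →]
= ¬(¬(Q ∨ ¬P) ∨ ¬((¬P → S) ∧ (S → ¬P)) ∨ Q) ∨ (¬P ∧ ¬Q)   [eliminate ↔]
= ¬(¬(Q ∨ ¬P) ∨ ¬((¬¬P ∨ S) ∧ (S → ¬P)) ∨ Q) ∨ (¬P ∧ ¬Q)   [eliminate →]
= ¬(¬(Q ∨ ¬P) ∨ ¬((¬¬P ∨ S) ∧ (¬S ∨ ¬P)) ∨ Q) ∨ (¬P ∧ ¬Q)   [eliminate →]
= (¬¬(Q ∨ ¬P) ∧ ¬¬((¬¬P ∨ S) ∧ (¬S ∨ ¬P)) ∧ ¬Q) ∨ (¬P ∧ ¬Q)   [De Morgan]
= ((Q ∨ ¬P) ∧ ¬¬((¬¬P ∨ S) ∧ (¬S ∨ ¬P)) ∧ ¬Q) ∨ (¬P ∧ ¬Q)   [double negation]
= ((Q ∨ ¬P) ∧ (¬¬P ∨ S) ∧ (¬S ∨ ¬P) ∧ ¬Q) ∨ (¬P ∧ ¬Q)   [double negation]
= ((Q ∨ ¬P) ∧ (P ∨ S) ∧ (¬S ∨ ¬P) ∧ ¬Q) ∨ (¬P ∧ ¬Q)   [double negation]
= (Q ∧ P ∧ ¬S ∧ ¬Q) ∨ (Q ∧ P ∧ ¬P ∧ ¬Q) ∨ (Q ∧ S ∧ ¬S ∧ ¬Q) ∨ (Q ∧ S ∧ ¬P ∧ ¬Q) ∨ (¬P ∧ P ∧ ¬S ∧ ¬Q) ∨ (¬P ∧ P ∧ ¬P ∧ ¬Q) ∨ (¬P ∧ S ∧ ¬S ∧ ¬Q) ∨ (¬P ∧ S ∧ ¬P ∧ ¬Q) ∨ (¬P ∧ ¬Q)   [distribute ∧ over ∨]
= ¬P ∧ ¬Q   [simplify]

¬P ∧ ¬Q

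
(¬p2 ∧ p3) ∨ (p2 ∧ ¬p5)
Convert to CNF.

(¬p2 ∧ p3) ∨ (p2 ∧ ¬p5)
⇔ (¬p2 ∨ p2) ∧ (¬p2 ∨ ¬p5) ∧ (p3 ∨ p2) ∧ (p3 ∨ ¬p5)   [distribute ∨ over ∧]
⇔ (¬p2 ∨ ¬p5) ∧ (p3 ∨ p2) ∧ (p3 ∨ ¬p5)   [simplify]

(¬p2 ∨ ¬p5) ∧ (p3 ∨ p2) ∧ (p3 ∨ ¬p5)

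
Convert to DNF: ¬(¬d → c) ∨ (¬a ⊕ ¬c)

¬(¬d → c) ∨ (¬a ⊕ ¬c)
≡ ¬(¬¬d ∨ c) ∨ (¬a ⊕ ¬c)   [eliminate →]
≡ ¬(¬¬d ∨ c) ∨ (¬a ∧ ¬¬c) ∨ (¬¬a ∧ ¬c)   [expand ⊕]
≡ (¬¬¬d ∧ ¬c) ∨ (¬a ∧ ¬¬c) ∨ (¬¬a ∧ ¬c)   [De Morgan]
≡ (¬d ∧ ¬c) ∨ (¬a ∧ ¬¬c) ∨ (¬¬a ∧ ¬c)   [double negation]
≡ (¬d ∧ ¬c) ∨ (¬a ∧ c) ∨ (¬¬a ∧ ¬c)   [double negation]
≡ (¬d ∧ ¬c) ∨ (¬a ∧ c) ∨ (a ∧ ¬c)   [double negation]

(¬d ∧ ¬c) ∨ (¬a ∧ c) ∨ (a ∧ ¬c)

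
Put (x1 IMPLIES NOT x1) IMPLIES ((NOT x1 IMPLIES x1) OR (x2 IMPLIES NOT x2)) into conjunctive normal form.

(x1 IMPLIES NOT x1) IMPLIES ((NOT x1 IMPLIES x1) OR (x2 IMPLIES NOT x2))
⇔ NOT (x1 IMPLIES NOT x1) OR (NOT x1 IMPLIES x1) OR (x2 IMPLIES NOT x2)   (eliminate IMPLIES)
⇔ NOT (NOT x1 OR NOT x1) OR (NOT x1 IMPLIES x1) OR (x2 IMPLIES NOT x2)   (eliminate IMPLIES)
⇔ NOT (NOT x1 OR NOT x1) OR NOT NOT x1 OR x1 OR (x2 IMPLIES NOT x2)   (eliminate IMPLIES)
⇔ NOT (NOT x1 OR NOT x1) OR NOT NOT x1 OR x1 OR NOT x2 OR NOT x2   (eliminate IMPLIES)
⇔ (NOT NOT x1 AND NOT NOT x1) OR NOT NOT x1 OR x1 OR NOT x2 OR NOT x2   (De Morgan)
⇔ (x1 AND NOT NOT x1) OR NOT NOT x1 OR x1 OR NOT x2 OR NOT x2   (double negation)
⇔ (x1 AND x1) OR NOT NOT x1 OR x1 OR NOT x2 OR NOT x2   (double negation)
⇔ (x1 AND x1) OR x1 OR x1 OR NOT x2 OR NOT x2   (double negation)
⇔ (x1 OR x1 OR x1 OR NOT x2 OR NOT x2) AND (x1 OR x1 OR x1 OR NOT x2 OR NOT x2)   (distribute OR over AND)
⇔ x1 OR NOT x2   (simplify)

x1 OR NOT x2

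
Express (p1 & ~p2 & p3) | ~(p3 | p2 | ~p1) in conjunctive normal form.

(p1 & ~p2 & p3) | ~(p3 | p2 | ~p1)
⇔ (p1 & ~p2 & p3) | (~p3 & ~p2 & ~~p1)   [De Morgan]
⇔ (p1 & ~p2 & p3) | (~p3 & ~p2 & p1)   [double negation]
⇔ (p1 | ~p3) & (p1 | ~p2) & (p1 | p1) & (~p2 | ~p3) & (~p2 | ~p2) & (~p2 | p1) & (p3 | ~p3) & (p3 | ~p2) & (p3 | p1)   [distribute | over &]
⇔ p1 & ~p2   [simplify]

p1 & ~p2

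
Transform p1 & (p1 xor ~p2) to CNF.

p1 & (~p1 | p2)

p1 & (p1 xor ~p2)
≡ p1 & (p1 | ~p2) & ~(p1 & ~p2)   [expand xor]
≡ p1 & (p1 | ~p2) & (~p1 | ~~p2)   [De Morgan]
≡ p1 & (p1 | ~p2) & (~p1 | p2)   [double negation]
≡ p1 & (~p1 | p2)   [simplify]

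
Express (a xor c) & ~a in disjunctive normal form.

~a & c

(a xor c) & ~a
⇔ ((a & ~c) | (~a & c)) & ~a   [expand xor]
⇔ (a & ~c & ~a) | (~a & c & ~a)   [distribute & over |]
⇔ ~a & c   [simplify]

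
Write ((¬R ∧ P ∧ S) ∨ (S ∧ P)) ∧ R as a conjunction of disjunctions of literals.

((¬R ∧ P ∧ S) ∨ (S ∧ P)) ∧ R
⇔ (¬R ∨ S) ∧ (¬R ∨ P) ∧ (P ∨ S) ∧ (P ∨ P) ∧ (S ∨ S) ∧ (S ∨ P) ∧ R   — distribute ∨ over ∧
⇔ P ∧ S ∧ R   — simplify

P ∧ S ∧ R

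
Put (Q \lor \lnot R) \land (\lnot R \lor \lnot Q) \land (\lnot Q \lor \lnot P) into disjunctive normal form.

(\lnot R \land \lnot Q) \lor (\lnot R \land \lnot P)

(Q \lor \lnot R) \land (\lnot R \lor \lnot Q) \land (\lnot Q \lor \lnot P)
≡ (Q \land \lnot R \land \lnot Q) \lor (Q \land \lnot R \land \lnot P) \lor (Q \land \lnot Q \land \lnot Q) \lor (Q \land \lnot Q \land \lnot P) \lor (\lnot R \land \lnot R \land \lnot Q) \lor (\lnot R \land \lnot R \land \lnot P) \lor (\lnot R \land \lnot Q \land \lnot Q) \lor (\lnot R \land \lnot Q \land \lnot P)   — distribute \land over \lor
≡ (\lnot R \land \lnot Q) \lor (\lnot R \land \lnot P)   — simplify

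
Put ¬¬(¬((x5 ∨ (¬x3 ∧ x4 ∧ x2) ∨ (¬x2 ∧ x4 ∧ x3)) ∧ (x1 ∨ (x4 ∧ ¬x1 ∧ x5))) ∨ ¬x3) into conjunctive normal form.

(¬x5 ∨ ¬x1 ∨ ¬x3) ∧ (¬x5 ∨ ¬x4 ∨ x1 ∨ ¬x3) ∧ (x2 ∨ ¬x4 ∨ ¬x3 ∨ ¬x1)

¬¬(¬((x5 ∨ (¬x3 ∧ x4 ∧ x2) ∨ (¬x2 ∧ x4 ∧ x3)) ∧ (x1 ∨ (x4 ∧ ¬x1 ∧ x5))) ∨ ¬x3)
≡ ¬((x5 ∨ (¬x3 ∧ x4 ∧ x2) ∨ (¬x2 ∧ x4 ∧ x3)) ∧ (x1 ∨ (x4 ∧ ¬x1 ∧ x5))) ∨ ¬x3   [double negation]
≡ ¬(x5 ∨ (¬x3 ∧ x4 ∧ x2) ∨ (¬x2 ∧ x4 ∧ x3)) ∨ ¬(x1 ∨ (x4 ∧ ¬x1 ∧ x5)) ∨ ¬x3   [De Morgan]
≡ (¬x5 ∧ ¬(¬x3 ∧ x4 ∧ x2) ∧ ¬(¬x2 ∧ x4 ∧ x3)) ∨ ¬(x1 ∨ (x4 ∧ ¬x1 ∧ x5)) ∨ ¬x3   [De Morgan]
≡ (¬x5 ∧ (¬¬x3 ∨ ¬x4 ∨ ¬x2) ∧ ¬(¬x2 ∧ x4 ∧ x3)) ∨ ¬(x1 ∨ (x4 ∧ ¬x1 ∧ x5)) ∨ ¬x3   [De Morgan]
≡ (¬x5 ∧ (x3 ∨ ¬x4 ∨ ¬x2) ∧ ¬(¬x2 ∧ x4 ∧ x3)) ∨ ¬(x1 ∨ (x4 ∧ ¬x1 ∧ x5)) ∨ ¬x3   [double negation]
≡ (¬x5 ∧ (x3 ∨ ¬x4 ∨ ¬x2) ∧ (¬¬x2 ∨ ¬x4 ∨ ¬x3)) ∨ ¬(x1 ∨ (x4 ∧ ¬x1 ∧ x5)) ∨ ¬x3   [De Morgan]
≡ (¬x5 ∧ (x3 ∨ ¬x4 ∨ ¬x2) ∧ (x2 ∨ ¬x4 ∨ ¬x3)) ∨ ¬(x1 ∨ (x4 ∧ ¬x1 ∧ x5)) ∨ ¬x3   [double negation]
≡ (¬x5 ∧ (x3 ∨ ¬x4 ∨ ¬x2) ∧ (x2 ∨ ¬x4 ∨ ¬x3)) ∨ (¬x1 ∧ ¬(x4 ∧ ¬x1 ∧ x5)) ∨ ¬x3   [De Morgan]
≡ (¬x5 ∧ (x3 ∨ ¬x4 ∨ ¬x2) ∧ (x2 ∨ ¬x4 ∨ ¬x3)) ∨ (¬x1 ∧ (¬x4 ∨ ¬¬x1 ∨ ¬x5)) ∨ ¬x3   [De Morgan]
≡ (¬x5 ∧ (x3 ∨ ¬x4 ∨ ¬x2) ∧ (x2 ∨ ¬x4 ∨ ¬x3)) ∨ (¬x1 ∧ (¬x4 ∨ x1 ∨ ¬x5)) ∨ ¬x3   [double negation]
≡ (¬x5 ∨ ¬x1 ∨ ¬x3) ∧ (¬x5 ∨ ¬x4 ∨ x1 ∨ ¬x5 ∨ ¬x3) ∧ (x3 ∨ ¬x4 ∨ ¬x2 ∨ ¬x1 ∨ ¬x3) ∧ (x3 ∨ ¬x4 ∨ ¬x2 ∨ ¬x4 ∨ x1 ∨ ¬x5 ∨ ¬x3) ∧ (x2 ∨ ¬x4 ∨ ¬x3 ∨ ¬x1 ∨ ¬x3) ∧ (x2 ∨ ¬x4 ∨ ¬x3 ∨ ¬x4 ∨ x1 ∨ ¬x5 ∨ ¬x3)   [distribute ∨ over ∧]
≡ (¬x5 ∨ ¬x1 ∨ ¬x3) ∧ (¬x5 ∨ ¬x4 ∨ x1 ∨ ¬x3) ∧ (x2 ∨ ¬x4 ∨ ¬x3 ∨ ¬x1)   [simplify]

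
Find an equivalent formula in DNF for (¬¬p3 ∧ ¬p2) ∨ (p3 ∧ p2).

(p3 ∧ ¬p2) ∨ (p3 ∧ p2)

(¬¬p3 ∧ ¬p2) ∨ (p3 ∧ p2)
≡ (p3 ∧ ¬p2) ∨ (p3 ∧ p2)   [double negation]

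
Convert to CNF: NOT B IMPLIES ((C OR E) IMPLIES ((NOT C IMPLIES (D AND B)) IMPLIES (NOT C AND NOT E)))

NOT B IMPLIES ((C OR E) IMPLIES ((NOT C IMPLIES (D AND B)) IMPLIES (NOT C AND NOT E)))
≡ NOT NOT B OR ((C OR E) IMPLIES ((NOT C IMPLIES (D AND B)) IMPLIES (NOT C AND NOT E)))
≡ NOT NOT B OR NOT (C OR E) OR ((NOT C IMPLIES (D AND B)) IMPLIES (NOT C AND NOT E))
≡ NOT NOT B OR NOT (C OR E) OR NOT (NOT C IMPLIES (D AND B)) OR (NOT C AND NOT E)
≡ NOT NOT B OR NOT (C OR E) OR NOT (NOT NOT C OR (D AND B)) OR (NOT C AND NOT E)
≡ B OR NOT (C OR E) OR NOT (NOT NOT C OR (D AND B)) OR (NOT C AND NOT E)
≡ B OR (NOT C AND NOT E) OR NOT (NOT NOT C OR (D AND B)) OR (NOT C AND NOT E)
≡ B OR (NOT C AND NOT E) OR (NOT NOT NOT C AND NOT (D AND B)) OR (NOT C AND NOT E)
≡ B OR (NOT C AND NOT E) OR (NOT C AND NOT (D AND B)) OR (NOT C AND NOT E)
≡ B OR (NOT C AND NOT E) OR (NOT C AND (NOT D OR NOT B)) OR (NOT C AND NOT E)
≡ (B OR NOT C OR NOT C OR NOT C) AND (B OR NOT C OR NOT C OR NOT E) AND (B OR NOT C OR NOT D OR NOT B OR NOT C) AND (B OR NOT C OR NOT D OR NOT B OR NOT E) AND (B OR NOT E OR NOT C OR NOT C) AND (B OR NOT E OR NOT C OR NOT E) AND (B OR NOT E OR NOT D OR NOT B OR NOT C) AND (B OR NOT E OR NOT D OR NOT B OR NOT E)
≡ B OR NOT C

B OR NOT C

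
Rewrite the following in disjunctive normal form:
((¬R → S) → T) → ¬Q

((¬R → S) → T) → ¬Q
≡ ¬((¬R → S) → T) ∨ ¬Q   — eliminate →
≡ ¬(¬(¬R → S) ∨ T) ∨ ¬Q   — eliminate →
≡ ¬(¬(¬¬R ∨ S) ∨ T) ∨ ¬Q   — eliminate →
≡ (¬¬(¬¬R ∨ S) ∧ ¬T) ∨ ¬Q   — De Morgan
≡ ((¬¬R ∨ S) ∧ ¬T) ∨ ¬Q   — double negation
≡ ((R ∨ S) ∧ ¬T) ∨ ¬Q   — double negation
≡ (R ∧ ¬T) ∨ (S ∧ ¬T) ∨ ¬Q   — distribute ∧ over ∨

(R ∧ ¬T) ∨ (S ∧ ¬T) ∨ ¬Q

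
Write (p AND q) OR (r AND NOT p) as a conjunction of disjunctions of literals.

(p OR r) AND (q OR r) AND (q OR NOT p)

(p AND q) OR (r AND NOT p)
≡ (p OR r) AND (p OR NOT p) AND (q OR r) AND (q OR NOT p)   [distribute OR over AND]
≡ (p OR r) AND (q OR r) AND (q OR NOT p)   [simplify]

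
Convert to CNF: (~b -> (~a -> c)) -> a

(~b | a) & (~c | a)

(~b -> (~a -> c)) -> a
≡ ~(~b -> (~a -> c)) | a   [eliminate ->]
≡ ~(~~b | (~a -> c)) | a   [eliminate ->]
≡ ~(~~b | ~~a | c) | a   [eliminate ->]
≡ (~~~b & ~~~a & ~c) | a   [De Morgan]
≡ (~b & ~~~a & ~c) | a   [double negation]
≡ (~b & ~a & ~c) | a   [double negation]
≡ (~b | a) & (~a | a) & (~c | a)   [distribute | over &]
≡ (~b | a) & (~c | a)   [simplify]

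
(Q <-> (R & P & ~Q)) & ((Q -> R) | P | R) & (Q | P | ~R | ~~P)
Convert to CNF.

~Q & (~R | ~P | Q) & (Q | P | ~R)

(Q <-> (R & P & ~Q)) & ((Q -> R) | P | R) & (Q | P | ~R | ~~P)
≡ (Q -> (R & P & ~Q)) & ((R & P & ~Q) -> Q) & ((Q -> R) | P | R) & (Q | P | ~R | ~~P)
≡ (~Q | (R & P & ~Q)) & ((R & P & ~Q) -> Q) & ((Q -> R) | P | R) & (Q | P | ~R | ~~P)
≡ (~Q | (R & P & ~Q)) & (~(R & P & ~Q) | Q) & ((Q -> R) | P | R) & (Q | P | ~R | ~~P)
≡ (~Q | (R & P & ~Q)) & (~(R & P & ~Q) | Q) & (~Q | R | P | R) & (Q | P | ~R | ~~P)
≡ (~Q | (R & P & ~Q)) & (~R | ~P | ~~Q | Q) & (~Q | R | P | R) & (Q | P | ~R | ~~P)
≡ (~Q | (R & P & ~Q)) & (~R | ~P | Q | Q) & (~Q | R | P | R) & (Q | P | ~R | ~~P)
≡ (~Q | (R & P & ~Q)) & (~R | ~P | Q | Q) & (~Q | R | P | R) & (Q | P | ~R | P)
≡ (~Q | R) & (~Q | P) & (~Q | ~Q) & (~R | ~P | Q | Q) & (~Q | R | P | R) & (Q | P | ~R | P)
≡ ~Q & (~R | ~P | Q) & (Q | P | ~R)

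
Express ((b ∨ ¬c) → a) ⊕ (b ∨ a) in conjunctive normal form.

((b ∨ ¬c) → a) ⊕ (b ∨ a)
= (((b ∨ ¬c) → a) ∨ b ∨ a) ∧ ¬(((b ∨ ¬c) → a) ∧ (b ∨ a))   (expand ⊕)
= (¬(b ∨ ¬c) ∨ a ∨ b ∨ a) ∧ ¬(((b ∨ ¬c) → a) ∧ (b ∨ a))   (eliminate →)
= (¬(b ∨ ¬c) ∨ a ∨ b ∨ a) ∧ ¬((¬(b ∨ ¬c) ∨ a) ∧ (b ∨ a))   (eliminate →)
= ((¬b ∧ ¬¬c) ∨ a ∨ b ∨ a) ∧ ¬((¬(b ∨ ¬c) ∨ a) ∧ (b ∨ a))   (De Morgan)
= ((¬b ∧ c) ∨ a ∨ b ∨ a) ∧ ¬((¬(b ∨ ¬c) ∨ a) ∧ (b ∨ a))   (double negation)
= ((¬b ∧ c) ∨ a ∨ b ∨ a) ∧ (¬(¬(b ∨ ¬c) ∨ a) ∨ ¬(b ∨ a))   (De Morgan)
= ((¬b ∧ c) ∨ a ∨ b ∨ a) ∧ ((¬¬(b ∨ ¬c) ∧ ¬a) ∨ ¬(b ∨ a))   (De Morgan)
= ((¬b ∧ c) ∨ a ∨ b ∨ a) ∧ (((b ∨ ¬c) ∧ ¬a) ∨ ¬(b ∨ a))   (double negation)
= ((¬b ∧ c) ∨ a ∨ b ∨ a) ∧ (((b ∨ ¬c) ∧ ¬a) ∨ (¬b ∧ ¬a))   (De Morgan)
= (¬b ∨ a ∨ b ∨ a) ∧ (c ∨ a ∨ b ∨ a) ∧ (b ∨ ¬c ∨ ¬b) ∧ (b ∨ ¬c ∨ ¬a) ∧ (¬a ∨ ¬b) ∧ (¬a ∨ ¬a)   (distribute ∨ over ∧)
= (c ∨ a ∨ b) ∧ ¬a   (simplify)

(c ∨ a ∨ b) ∧ ¬a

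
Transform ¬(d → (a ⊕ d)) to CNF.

¬(d → (a ⊕ d))
⇔ ¬(¬d ∨ (a ⊕ d))
⇔ ¬(¬d ∨ ((a ∨ d) ∧ ¬(a ∧ d)))
⇔ ¬¬d ∧ ¬((a ∨ d) ∧ ¬(a ∧ d))
⇔ d ∧ ¬((a ∨ d) ∧ ¬(a ∧ d))
⇔ d ∧ (¬(a ∨ d) ∨ ¬¬(a ∧ d))
⇔ d ∧ ((¬a ∧ ¬d) ∨ ¬¬(a ∧ d))
⇔ d ∧ ((¬a ∧ ¬d) ∨ (a ∧ d))
⇔ d ∧ (¬a ∨ a) ∧ (¬a ∨ d) ∧ (¬d ∨ a) ∧ (¬d ∨ d)
⇔ d ∧ (¬d ∨ a)

d ∧ (¬d ∨ a)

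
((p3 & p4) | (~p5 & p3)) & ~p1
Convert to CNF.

((p3 & p4) | (~p5 & p3)) & ~p1
≡ (p3 | ~p5) & (p3 | p3) & (p4 | ~p5) & (p4 | p3) & ~p1   [distribute | over &]
≡ p3 & (p4 | ~p5) & ~p1   [simplify]

p3 & (p4 | ~p5) & ~p1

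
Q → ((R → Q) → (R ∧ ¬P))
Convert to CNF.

(¬Q ∨ R) ∧ (¬Q ∨ ¬P)

Q → ((R → Q) → (R ∧ ¬P))
= ¬Q ∨ ((R → Q) → (R ∧ ¬P))   [eliminate →]
= ¬Q ∨ ¬(R → Q) ∨ (R ∧ ¬P)   [eliminate →]
= ¬Q ∨ ¬(¬R ∨ Q) ∨ (R ∧ ¬P)   [eliminate →]
= ¬Q ∨ (¬¬R ∧ ¬Q) ∨ (R ∧ ¬P)   [De Morgan]
= ¬Q ∨ (R ∧ ¬Q) ∨ (R ∧ ¬P)   [double negation]
= (¬Q ∨ R ∨ R) ∧ (¬Q ∨ R ∨ ¬P) ∧ (¬Q ∨ ¬Q ∨ R) ∧ (¬Q ∨ ¬Q ∨ ¬P)   [distribute ∨ over ∧]
= (¬Q ∨ R) ∧ (¬Q ∨ ¬P)   [simplify]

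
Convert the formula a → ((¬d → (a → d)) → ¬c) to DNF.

a → ((¬d → (a → d)) → ¬c)
= ¬a ∨ ((¬d → (a → d)) → ¬c)   — eliminate →
= ¬a ∨ ¬(¬d → (a → d)) ∨ ¬c   — eliminate →
= ¬a ∨ ¬(¬¬d ∨ (a → d)) ∨ ¬c   — eliminate →
= ¬a ∨ ¬(¬¬d ∨ ¬a ∨ d) ∨ ¬c   — eliminate →
= ¬a ∨ (¬¬¬d ∧ ¬¬a ∧ ¬d) ∨ ¬c   — De Morgan
= ¬a ∨ (¬d ∧ ¬¬a ∧ ¬d) ∨ ¬c   — double negation
= ¬a ∨ (¬d ∧ a ∧ ¬d) ∨ ¬c   — double negation
= ¬a ∨ (¬d ∧ a) ∨ ¬c   — simplify

¬a ∨ (¬d ∧ a) ∨ ¬c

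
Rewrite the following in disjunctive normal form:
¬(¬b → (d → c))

¬b ∧ d ∧ ¬c

¬(¬b → (d → c))
⇔ ¬(¬¬b ∨ (d → c))   (eliminate →)
⇔ ¬(¬¬b ∨ ¬d ∨ c)   (eliminate →)
⇔ ¬¬¬b ∧ ¬¬d ∧ ¬c   (De Morgan)
⇔ ¬b ∧ ¬¬d ∧ ¬c   (double negation)
⇔ ¬b ∧ d ∧ ¬c   (double negation)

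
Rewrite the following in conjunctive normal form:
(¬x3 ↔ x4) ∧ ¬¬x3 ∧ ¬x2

(¬x3 ↔ x4) ∧ ¬¬x3 ∧ ¬x2
≡ (¬x3 → x4) ∧ (x4 → ¬x3) ∧ ¬¬x3 ∧ ¬x2
≡ (¬¬x3 ∨ x4) ∧ (x4 → ¬x3) ∧ ¬¬x3 ∧ ¬x2
≡ (¬¬x3 ∨ x4) ∧ (¬x4 ∨ ¬x3) ∧ ¬¬x3 ∧ ¬x2
≡ (x3 ∨ x4) ∧ (¬x4 ∨ ¬x3) ∧ ¬¬x3 ∧ ¬x2
≡ (x3 ∨ x4) ∧ (¬x4 ∨ ¬x3) ∧ x3 ∧ ¬x2
≡ (¬x4 ∨ ¬x3) ∧ x3 ∧ ¬x2

(¬x4 ∨ ¬x3) ∧ x3 ∧ ¬x2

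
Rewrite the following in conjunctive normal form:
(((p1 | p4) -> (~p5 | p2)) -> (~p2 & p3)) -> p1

(((p1 | p4) -> (~p5 | p2)) -> (~p2 & p3)) -> p1
⇔ ~(((p1 | p4) -> (~p5 | p2)) -> (~p2 & p3)) | p1   — eliminate ->
⇔ ~(~((p1 | p4) -> (~p5 | p2)) | (~p2 & p3)) | p1   — eliminate ->
⇔ ~(~(~(p1 | p4) | ~p5 | p2) | (~p2 & p3)) | p1   — eliminate ->
⇔ (~~(~(p1 | p4) | ~p5 | p2) & ~(~p2 & p3)) | p1   — De Morgan
⇔ ((~(p1 | p4) | ~p5 | p2) & ~(~p2 & p3)) | p1   — double negation
⇔ (((~p1 & ~p4) | ~p5 | p2) & ~(~p2 & p3)) | p1   — De Morgan
⇔ (((~p1 & ~p4) | ~p5 | p2) & (~~p2 | ~p3)) | p1   — De Morgan
⇔ (((~p1 & ~p4) | ~p5 | p2) & (p2 | ~p3)) | p1   — double negation
⇔ (~p1 | ~p5 | p2 | p1) & (~p4 | ~p5 | p2 | p1) & (p2 | ~p3 | p1)   — distribute | over &
⇔ (~p4 | ~p5 | p2 | p1) & (p2 | ~p3 | p1)   — simplify

(~p4 | ~p5 | p2 | p1) & (p2 | ~p3 | p1)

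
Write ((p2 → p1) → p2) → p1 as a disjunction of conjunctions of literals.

((p2 → p1) → p2) → p1
≡ ¬((p2 → p1) → p2) ∨ p1   [eliminate →]
≡ ¬(¬(p2 → p1) ∨ p2) ∨ p1   [eliminate →]
≡ ¬(¬(¬p2 ∨ p1) ∨ p2) ∨ p1   [eliminate →]
≡ (¬¬(¬p2 ∨ p1) ∧ ¬p2) ∨ p1   [De Morgan]
≡ ((¬p2 ∨ p1) ∧ ¬p2) ∨ p1   [double negation]
≡ (¬p2 ∧ ¬p2) ∨ (p1 ∧ ¬p2) ∨ p1   [distribute ∧ over ∨]
≡ ¬p2 ∨ p1   [simplify]

¬p2 ∨ p1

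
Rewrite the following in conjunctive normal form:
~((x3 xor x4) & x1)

~((x3 xor x4) & x1)
= ~((x3 | x4) & ~(x3 & x4) & x1)   — expand xor
= ~(x3 | x4) | ~~(x3 & x4) | ~x1   — De Morgan
= (~x3 & ~x4) | ~~(x3 & x4) | ~x1   — De Morgan
= (~x3 & ~x4) | (x3 & x4) | ~x1   — double negation
= (~x3 | x3 | ~x1) & (~x3 | x4 | ~x1) & (~x4 | x3 | ~x1) & (~x4 | x4 | ~x1)   — distribute | over &
= (~x3 | x4 | ~x1) & (~x4 | x3 | ~x1)   — simplify

(~x3 | x4 | ~x1) & (~x4 | x3 | ~x1)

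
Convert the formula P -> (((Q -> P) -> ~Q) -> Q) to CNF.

~P | Q

P -> (((Q -> P) -> ~Q) -> Q)
⇔ ~P | (((Q -> P) -> ~Q) -> Q)   [eliminate ->]
⇔ ~P | ~((Q -> P) -> ~Q) | Q   [eliminate ->]
⇔ ~P | ~(~(Q -> P) | ~Q) | Q   [eliminate ->]
⇔ ~P | ~(~(~Q | P) | ~Q) | Q   [eliminate ->]
⇔ ~P | (~~(~Q | P) & ~~Q) | Q   [De Morgan]
⇔ ~P | ((~Q | P) & ~~Q) | Q   [double negation]
⇔ ~P | ((~Q | P) & Q) | Q   [double negation]
⇔ (~P | ~Q | P | Q) & (~P | Q | Q)   [distribute | over &]
⇔ ~P | Q   [simplify]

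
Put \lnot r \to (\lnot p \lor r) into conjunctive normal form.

r \lor \lnot p

\lnot r \to (\lnot p \lor r)
= \lnot \lnot r \lor \lnot p \lor r
= r \lor \lnot p \lor r
= r \lor \lnot p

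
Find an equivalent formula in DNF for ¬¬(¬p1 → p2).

¬¬(¬p1 → p2)
≡ ¬¬(¬¬p1 ∨ p2)   — eliminate →
≡ ¬¬p1 ∨ p2   — double negation
≡ p1 ∨ p2   — double negation

p1 ∨ p2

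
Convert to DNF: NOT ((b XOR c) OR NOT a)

(NOT b AND NOT c AND a) OR (c AND b AND a)

NOT ((b XOR c) OR NOT a)
= NOT ((b AND NOT c) OR (NOT b AND c) OR NOT a)   — expand XOR
= NOT (b AND NOT c) AND NOT (NOT b AND c) AND NOT NOT a   — De Morgan
= (NOT b OR NOT NOT c) AND NOT (NOT b AND c) AND NOT NOT a   — De Morgan
= (NOT b OR c) AND NOT (NOT b AND c) AND NOT NOT a   — double negation
= (NOT b OR c) AND (NOT NOT b OR NOT c) AND NOT NOT a   — De Morgan
= (NOT b OR c) AND (b OR NOT c) AND NOT NOT a   — double negation
= (NOT b OR c) AND (b OR NOT c) AND a   — double negation
= (NOT b AND b AND a) OR (NOT b AND NOT c AND a) OR (c AND b AND a) OR (c AND NOT c AND a)   — distribute AND over OR
= (NOT b AND NOT c AND a) OR (c AND b AND a)   — simplify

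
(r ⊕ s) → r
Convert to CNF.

¬s ∨ r

(r ⊕ s) → r
= ¬(r ⊕ s) ∨ r   — eliminate →
= ¬((r ∨ s) ∧ ¬(r ∧ s)) ∨ r   — expand ⊕
= ¬(r ∨ s) ∨ ¬¬(r ∧ s) ∨ r   — De Morgan
= (¬r ∧ ¬s) ∨ ¬¬(r ∧ s) ∨ r   — De Morgan
= (¬r ∧ ¬s) ∨ (r ∧ s) ∨ r   — double negation
= (¬r ∨ r ∨ r) ∧ (¬r ∨ s ∨ r) ∧ (¬s ∨ r ∨ r) ∧ (¬s ∨ s ∨ r)   — distribute ∨ over ∧
= ¬s ∨ r   — simplify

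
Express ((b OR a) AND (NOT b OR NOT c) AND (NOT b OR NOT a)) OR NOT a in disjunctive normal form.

((b OR a) AND (NOT b OR NOT c) AND (NOT b OR NOT a)) OR NOT a
= (b AND NOT b AND NOT b) OR (b AND NOT b AND NOT a) OR (b AND NOT c AND NOT b) OR (b AND NOT c AND NOT a) OR (a AND NOT b AND NOT b) OR (a AND NOT b AND NOT a) OR (a AND NOT c AND NOT b) OR (a AND NOT c AND NOT a) OR NOT a
= (a AND NOT b) OR NOT a

(a AND NOT b) OR NOT a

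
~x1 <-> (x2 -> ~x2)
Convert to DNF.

~x1 <-> (x2 -> ~x2)
≡ (~x1 -> (x2 -> ~x2)) & ((x2 -> ~x2) -> ~x1)   [eliminate <->]
≡ (~~x1 | (x2 -> ~x2)) & ((x2 -> ~x2) -> ~x1)   [eliminate ->]
≡ (~~x1 | ~x2 | ~x2) & ((x2 -> ~x2) -> ~x1)   [eliminate ->]
≡ (~~x1 | ~x2 | ~x2) & (~(x2 -> ~x2) | ~x1)   [eliminate ->]
≡ (~~x1 | ~x2 | ~x2) & (~(~x2 | ~x2) | ~x1)   [eliminate ->]
≡ (x1 | ~x2 | ~x2) & (~(~x2 | ~x2) | ~x1)   [double negation]
≡ (x1 | ~x2 | ~x2) & ((~~x2 & ~~x2) | ~x1)   [De Morgan]
≡ (x1 | ~x2 | ~x2) & ((x2 & ~~x2) | ~x1)   [double negation]
≡ (x1 | ~x2 | ~x2) & ((x2 & x2) | ~x1)   [double negation]
≡ (x1 & x2 & x2) | (x1 & ~x1) | (~x2 & x2 & x2) | (~x2 & ~x1) | (~x2 & x2 & x2) | (~x2 & ~x1)   [distribute & over |]
≡ (x1 & x2) | (~x2 & ~x1)   [simplify]

(x1 & x2) | (~x2 & ~x1)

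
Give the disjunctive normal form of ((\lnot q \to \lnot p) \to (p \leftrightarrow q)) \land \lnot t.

((\lnot q \to \lnot p) \to (p \leftrightarrow q)) \land \lnot t
≡ (\lnot (\lnot q \to \lnot p) \lor (p \leftrightarrow q)) \land \lnot t   [eliminate \to]
≡ (\lnot (\lnot \lnot q \lor \lnot p) \lor (p \leftrightarrow q)) \land \lnot t   [eliminate \to]
≡ (\lnot (\lnot \lnot q \lor \lnot p) \lor ((p \to q) \land (q \to p))) \land \lnot t   [eliminate \leftrightarrow]
≡ (\lnot (\lnot \lnot q \lor \lnot p) \lor ((\lnot p \lor q) \land (q \to p))) \land \lnot t   [eliminate \to]
≡ (\lnot (\lnot \lnot q \lor \lnot p) \lor ((\lnot p \lor q) \land (\lnot q \lor p))) \land \lnot t   [eliminate \to]
≡ ((\lnot \lnot \lnot q \land \lnot \lnot p) \lor ((\lnot p \lor q) \land (\lnot q \lor p))) \land \lnot t   [De Morgan]
≡ ((\lnot q \land \lnot \lnot p) \lor ((\lnot p \lor q) \land (\lnot q \lor p))) \land \lnot t   [double negation]
≡ ((\lnot q \land p) \lor ((\lnot p \lor q) \land (\lnot q \lor p))) \land \lnot t   [double negation]
≡ (\lnot q \land p \land \lnot t) \lor (\lnot p \land \lnot q \land \lnot t) \lor (\lnot p \land p \land \lnot t) \lor (q \land \lnot q \land \lnot t) \lor (q \land p \land \lnot t)   [distribute \land over \lor]
≡ (\lnot q \land p \land \lnot t) \lor (\lnot p \land \lnot q \land \lnot t) \lor (q \land p \land \lnot t)   [simplify]

(\lnot q \land p \land \lnot t) \lor (\lnot p \land \lnot q \land \lnot t) \lor (q \land p \land \lnot t)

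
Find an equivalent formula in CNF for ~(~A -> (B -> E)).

~A & B & ~E

~(~A -> (B -> E))
= ~(~~A | (B -> E))   [eliminate ->]
= ~(~~A | ~B | E)   [eliminate ->]
= ~~~A & ~~B & ~E   [De Morgan]
= ~A & ~~B & ~E   [double negation]
= ~A & B & ~E   [double negation]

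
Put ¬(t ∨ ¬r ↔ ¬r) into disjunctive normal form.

¬(t ∨ ¬r ↔ ¬r)
= ¬((t ∨ ¬r → ¬r) ∧ (¬r → t ∨ ¬r))   [eliminate ↔]
= ¬((¬(t ∨ ¬r) ∨ ¬r) ∧ (¬r → t ∨ ¬r))   [eliminate →]
= ¬((¬(t ∨ ¬r) ∨ ¬r) ∧ (¬¬r ∨ t ∨ ¬r))   [eliminate →]
= ¬(¬(t ∨ ¬r) ∨ ¬r) ∨ ¬(¬¬r ∨ t ∨ ¬r)   [De Morgan]
= ¬¬(t ∨ ¬r) ∧ ¬¬r ∨ ¬(¬¬r ∨ t ∨ ¬r)   [De Morgan]
= (t ∨ ¬r) ∧ ¬¬r ∨ ¬(¬¬r ∨ t ∨ ¬r)   [double negation]
= (t ∨ ¬r) ∧ r ∨ ¬(¬¬r ∨ t ∨ ¬r)   [double negation]
= (t ∨ ¬r) ∧ r ∨ ¬¬¬r ∧ ¬t ∧ ¬¬r   [De Morgan]
= (t ∨ ¬r) ∧ r ∨ ¬r ∧ ¬t ∧ ¬¬r   [double negation]
= (t ∨ ¬r) ∧ r ∨ ¬r ∧ ¬t ∧ r   [double negation]
= t ∧ r ∨ ¬r ∧ r ∨ ¬r ∧ ¬t ∧ r   [distribute ∧ over ∨]
= t ∧ r   [simplify]

t ∧ r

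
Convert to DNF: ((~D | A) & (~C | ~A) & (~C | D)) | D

(~D & ~C) | (A & ~C) | D

((~D | A) & (~C | ~A) & (~C | D)) | D
⇔ (~D & ~C & ~C) | (~D & ~C & D) | (~D & ~A & ~C) | (~D & ~A & D) | (A & ~C & ~C) | (A & ~C & D) | (A & ~A & ~C) | (A & ~A & D) | D   (distribute & over |)
⇔ (~D & ~C) | (A & ~C) | D   (simplify)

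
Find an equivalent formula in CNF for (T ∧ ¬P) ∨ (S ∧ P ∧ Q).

(T ∨ S) ∧ (T ∨ P) ∧ (T ∨ Q) ∧ (¬P ∨ S) ∧ (¬P ∨ Q)

(T ∧ ¬P) ∨ (S ∧ P ∧ Q)
⇔ (T ∨ S) ∧ (T ∨ P) ∧ (T ∨ Q) ∧ (¬P ∨ S) ∧ (¬P ∨ P) ∧ (¬P ∨ Q)   (distribute ∨ over ∧)
⇔ (T ∨ S) ∧ (T ∨ P) ∧ (T ∨ Q) ∧ (¬P ∨ S) ∧ (¬P ∨ Q)   (simplify)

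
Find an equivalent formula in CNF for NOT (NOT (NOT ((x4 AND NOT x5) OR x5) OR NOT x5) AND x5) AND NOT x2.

NOT (NOT (NOT ((x4 AND NOT x5) OR x5) OR NOT x5) AND x5) AND NOT x2
≡ (NOT NOT (NOT ((x4 AND NOT x5) OR x5) OR NOT x5) OR NOT x5) AND NOT x2
≡ (NOT ((x4 AND NOT x5) OR x5) OR NOT x5 OR NOT x5) AND NOT x2
≡ ((NOT (x4 AND NOT x5) AND NOT x5) OR NOT x5 OR NOT x5) AND NOT x2
≡ (((NOT x4 OR NOT NOT x5) AND NOT x5) OR NOT x5 OR NOT x5) AND NOT x2
≡ (((NOT x4 OR x5) AND NOT x5) OR NOT x5 OR NOT x5) AND NOT x2
≡ (NOT x4 OR x5 OR NOT x5 OR NOT x5) AND (NOT x5 OR NOT x5 OR NOT x5) AND NOT x2
≡ NOT x5 AND NOT x2

NOT x5 AND NOT x2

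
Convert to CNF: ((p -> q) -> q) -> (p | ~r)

((p -> q) -> q) -> (p | ~r)
= ~((p -> q) -> q) | p | ~r   [eliminate ->]
= ~(~(p -> q) | q) | p | ~r   [eliminate ->]
= ~(~(~p | q) | q) | p | ~r   [eliminate ->]
= (~~(~p | q) & ~q) | p | ~r   [De Morgan]
= ((~p | q) & ~q) | p | ~r   [double negation]
= (~p | q | p | ~r) & (~q | p | ~r)   [distribute | over &]
= ~q | p | ~r   [simplify]

~q | p | ~r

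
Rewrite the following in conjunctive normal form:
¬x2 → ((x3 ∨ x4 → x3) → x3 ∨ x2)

x2 ∨ x3 ∨ x4

¬x2 → ((x3 ∨ x4 → x3) → x3 ∨ x2)
= ¬¬x2 ∨ ((x3 ∨ x4 → x3) → x3 ∨ x2)
= ¬¬x2 ∨ ¬(x3 ∨ x4 → x3) ∨ x3 ∨ x2
= ¬¬x2 ∨ ¬(¬(x3 ∨ x4) ∨ x3) ∨ x3 ∨ x2
= x2 ∨ ¬(¬(x3 ∨ x4) ∨ x3) ∨ x3 ∨ x2
= x2 ∨ ¬¬(x3 ∨ x4) ∧ ¬x3 ∨ x3 ∨ x2
= x2 ∨ (x3 ∨ x4) ∧ ¬x3 ∨ x3 ∨ x2
= (x2 ∨ x3 ∨ x4 ∨ x3 ∨ x2) ∧ (x2 ∨ ¬x3 ∨ x3 ∨ x2)
= x2 ∨ x3 ∨ x4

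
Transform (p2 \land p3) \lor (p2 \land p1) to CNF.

p2 \land (p3 \lor p1)

(p2 \land p3) \lor (p2 \land p1)
⇔ (p2 \lor p2) \land (p2 \lor p1) \land (p3 \lor p2) \land (p3 \lor p1)   [distribute \lor over \land]
⇔ p2 \land (p3 \lor p1)   [simplify]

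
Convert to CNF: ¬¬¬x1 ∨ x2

¬¬¬x1 ∨ x2
= ¬x1 ∨ x2

¬x1 ∨ x2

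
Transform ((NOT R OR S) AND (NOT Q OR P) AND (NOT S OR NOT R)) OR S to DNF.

((NOT R OR S) AND (NOT Q OR P) AND (NOT S OR NOT R)) OR S
= (NOT R AND NOT Q AND NOT S) OR (NOT R AND NOT Q AND NOT R) OR (NOT R AND P AND NOT S) OR (NOT R AND P AND NOT R) OR (S AND NOT Q AND NOT S) OR (S AND NOT Q AND NOT R) OR (S AND P AND NOT S) OR (S AND P AND NOT R) OR S   — distribute AND over OR
= (NOT R AND NOT Q) OR (NOT R AND P) OR S   — simplify

(NOT R AND NOT Q) OR (NOT R AND P) OR S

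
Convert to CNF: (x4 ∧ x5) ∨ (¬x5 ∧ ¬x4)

(x4 ∨ ¬x5) ∧ (x5 ∨ ¬x4)

(x4 ∧ x5) ∨ (¬x5 ∧ ¬x4)
⇔ (x4 ∨ ¬x5) ∧ (x4 ∨ ¬x4) ∧ (x5 ∨ ¬x5) ∧ (x5 ∨ ¬x4)   — distribute ∨ over ∧
⇔ (x4 ∨ ¬x5) ∧ (x5 ∨ ¬x4)   — simplify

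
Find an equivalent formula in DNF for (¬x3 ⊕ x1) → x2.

(¬x3 ⊕ x1) → x2
≡ ¬(¬x3 ⊕ x1) ∨ x2   (eliminate →)
≡ ¬((¬x3 ∧ ¬x1) ∨ (¬¬x3 ∧ x1)) ∨ x2   (expand ⊕)
≡ (¬(¬x3 ∧ ¬x1) ∧ ¬(¬¬x3 ∧ x1)) ∨ x2   (De Morgan)
≡ ((¬¬x3 ∨ ¬¬x1) ∧ ¬(¬¬x3 ∧ x1)) ∨ x2   (De Morgan)
≡ ((x3 ∨ ¬¬x1) ∧ ¬(¬¬x3 ∧ x1)) ∨ x2   (double negation)
≡ ((x3 ∨ x1) ∧ ¬(¬¬x3 ∧ x1)) ∨ x2   (double negation)
≡ ((x3 ∨ x1) ∧ (¬¬¬x3 ∨ ¬x1)) ∨ x2   (De Morgan)
≡ ((x3 ∨ x1) ∧ (¬x3 ∨ ¬x1)) ∨ x2   (double negation)
≡ (x3 ∧ ¬x3) ∨ (x3 ∧ ¬x1) ∨ (x1 ∧ ¬x3) ∨ (x1 ∧ ¬x1) ∨ x2   (distribute ∧ over ∨)
≡ (x3 ∧ ¬x1) ∨ (x1 ∧ ¬x3) ∨ x2   (simplify)

(x3 ∧ ¬x1) ∨ (x1 ∧ ¬x3) ∨ x2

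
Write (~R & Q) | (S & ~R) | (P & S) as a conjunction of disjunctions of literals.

(~R & Q) | (S & ~R) | (P & S)
= (~R | S | P) & (~R | S | S) & (~R | ~R | P) & (~R | ~R | S) & (Q | S | P) & (Q | S | S) & (Q | ~R | P) & (Q | ~R | S)   — distribute | over &
= (~R | S) & (~R | P) & (Q | S)   — simplify

(~R | S) & (~R | P) & (Q | S)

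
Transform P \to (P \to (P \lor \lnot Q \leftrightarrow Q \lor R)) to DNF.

P \to (P \to (P \lor \lnot Q \leftrightarrow Q \lor R))
≡ \lnot P \lor (P \to (P \lor \lnot Q \leftrightarrow Q \lor R))
≡ \lnot P \lor \lnot P \lor (P \lor \lnot Q \leftrightarrow Q \lor R)
≡ \lnot P \lor \lnot P \lor (P \lor \lnot Q \to Q \lor R) \land (Q \lor R \to P \lor \lnot Q)
≡ \lnot P \lor \lnot P \lor (\lnot (P \lor \lnot Q) \lor Q \lor R) \land (Q \lor R \to P \lor \lnot Q)
≡ \lnot P \lor \lnot P \lor (\lnot (P \lor \lnot Q) \lor Q \lor R) \land (\lnot (Q \lor R) \lor P \lor \lnot Q)
≡ \lnot P \lor \lnot P \lor (\lnot P \land \lnot \lnot Q \lor Q \lor R) \land (\lnot (Q \lor R) \lor P \lor \lnot Q)
≡ \lnot P \lor \lnot P \lor (\lnot P \land Q \lor Q \lor R) \land (\lnot (Q \lor R) \lor P \lor \lnot Q)
≡ \lnot P \lor \lnot P \lor (\lnot P \land Q \lor Q \lor R) \land (\lnot Q \land \lnot R \lor P \lor \lnot Q)
≡ \lnot P \lor \lnot P \lor \lnot P \land Q \land \lnot Q \land \lnot R \lor \lnot P \land Q \land P \lor \lnot P \land Q \land \lnot Q \lor Q \land \lnot Q \land \lnot R \lor Q \land P \lor Q \land \lnot Q \lor R \land \lnot Q \land \lnot R \lor R \land P \lor R \land \lnot Q
≡ \lnot P \lor Q \land P \lor R \land P \lor R \land \lnot Q

\lnot P \lor Q \land P \lor R \land P \lor R \land \lnot Q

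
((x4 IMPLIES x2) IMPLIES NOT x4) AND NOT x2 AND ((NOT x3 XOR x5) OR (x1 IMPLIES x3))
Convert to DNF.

((x4 IMPLIES x2) IMPLIES NOT x4) AND NOT x2 AND ((NOT x3 XOR x5) OR (x1 IMPLIES x3))
= (NOT (x4 IMPLIES x2) OR NOT x4) AND NOT x2 AND ((NOT x3 XOR x5) OR (x1 IMPLIES x3))   (eliminate IMPLIES)
= (NOT (NOT x4 OR x2) OR NOT x4) AND NOT x2 AND ((NOT x3 XOR x5) OR (x1 IMPLIES x3))   (eliminate IMPLIES)
= (NOT (NOT x4 OR x2) OR NOT x4) AND NOT x2 AND ((NOT x3 AND NOT x5) OR (NOT NOT x3 AND x5) OR (x1 IMPLIES x3))   (expand XOR)
= (NOT (NOT x4 OR x2) OR NOT x4) AND NOT x2 AND ((NOT x3 AND NOT x5) OR (NOT NOT x3 AND x5) OR NOT x1 OR x3)   (eliminate IMPLIES)
= ((NOT NOT x4 AND NOT x2) OR NOT x4) AND NOT x2 AND ((NOT x3 AND NOT x5) OR (NOT NOT x3 AND x5) OR NOT x1 OR x3)   (De Morgan)
= ((x4 AND NOT x2) OR NOT x4) AND NOT x2 AND ((NOT x3 AND NOT x5) OR (NOT NOT x3 AND x5) OR NOT x1 OR x3)   (double negation)
= ((x4 AND NOT x2) OR NOT x4) AND NOT x2 AND ((NOT x3 AND NOT x5) OR (x3 AND x5) OR NOT x1 OR x3)   (double negation)
= (x4 AND NOT x2 AND NOT x2 AND NOT x3 AND NOT x5) OR (x4 AND NOT x2 AND NOT x2 AND x3 AND x5) OR (x4 AND NOT x2 AND NOT x2 AND NOT x1) OR (x4 AND NOT x2 AND NOT x2 AND x3) OR (NOT x4 AND NOT x2 AND NOT x3 AND NOT x5) OR (NOT x4 AND NOT x2 AND x3 AND x5) OR (NOT x4 AND NOT x2 AND NOT x1) OR (NOT x4 AND NOT x2 AND x3)   (distribute AND over OR)
= (x4 AND NOT x2 AND NOT x3 AND NOT x5) OR (x4 AND NOT x2 AND NOT x1) OR (x4 AND NOT x2 AND x3) OR (NOT x4 AND NOT x2 AND NOT x3 AND NOT x5) OR (NOT x4 AND NOT x2 AND NOT x1) OR (NOT x4 AND NOT x2 AND x3)   (simplify)

(x4 AND NOT x2 AND NOT x3 AND NOT x5) OR (x4 AND NOT x2 AND NOT x1) OR (x4 AND NOT x2 AND x3) OR (NOT x4 AND NOT x2 AND NOT x3 AND NOT x5) OR (NOT x4 AND NOT x2 AND NOT x1) OR (NOT x4 AND NOT x2 AND x3)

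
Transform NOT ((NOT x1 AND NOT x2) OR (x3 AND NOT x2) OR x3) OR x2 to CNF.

(x1 OR x2) AND (NOT x3 OR x2)

NOT ((NOT x1 AND NOT x2) OR (x3 AND NOT x2) OR x3) OR x2
≡ (NOT (NOT x1 AND NOT x2) AND NOT (x3 AND NOT x2) AND NOT x3) OR x2   — De Morgan
≡ ((NOT NOT x1 OR NOT NOT x2) AND NOT (x3 AND NOT x2) AND NOT x3) OR x2   — De Morgan
≡ ((x1 OR NOT NOT x2) AND NOT (x3 AND NOT x2) AND NOT x3) OR x2   — double negation
≡ ((x1 OR x2) AND NOT (x3 AND NOT x2) AND NOT x3) OR x2   — double negation
≡ ((x1 OR x2) AND (NOT x3 OR NOT NOT x2) AND NOT x3) OR x2   — De Morgan
≡ ((x1 OR x2) AND (NOT x3 OR x2) AND NOT x3) OR x2   — double negation
≡ (x1 OR x2 OR x2) AND (NOT x3 OR x2 OR x2) AND (NOT x3 OR x2)   — distribute OR over AND
≡ (x1 OR x2) AND (NOT x3 OR x2)   — simplify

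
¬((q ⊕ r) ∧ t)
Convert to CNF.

(¬q ∨ r ∨ ¬t) ∧ (¬r ∨ q ∨ ¬t)

¬((q ⊕ r) ∧ t)
≡ ¬((q ∨ r) ∧ ¬(q ∧ r) ∧ t)   (expand ⊕)
≡ ¬(q ∨ r) ∨ ¬¬(q ∧ r) ∨ ¬t   (De Morgan)
≡ ¬q ∧ ¬r ∨ ¬¬(q ∧ r) ∨ ¬t   (De Morgan)
≡ ¬q ∧ ¬r ∨ q ∧ r ∨ ¬t   (double negation)
≡ (¬q ∨ q ∨ ¬t) ∧ (¬q ∨ r ∨ ¬t) ∧ (¬r ∨ q ∨ ¬t) ∧ (¬r ∨ r ∨ ¬t)   (distribute ∨ over ∧)
≡ (¬q ∨ r ∨ ¬t) ∧ (¬r ∨ q ∨ ¬t)   (simplify)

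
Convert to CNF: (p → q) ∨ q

(p → q) ∨ q
= ¬p ∨ q ∨ q   — eliminate →
= ¬p ∨ q   — simplify

¬p ∨ q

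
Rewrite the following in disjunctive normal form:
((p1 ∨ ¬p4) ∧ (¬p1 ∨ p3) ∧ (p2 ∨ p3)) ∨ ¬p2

(p1 ∧ p3) ∨ (¬p4 ∧ ¬p1 ∧ p2) ∨ (¬p4 ∧ p3) ∨ ¬p2

((p1 ∨ ¬p4) ∧ (¬p1 ∨ p3) ∧ (p2 ∨ p3)) ∨ ¬p2
= (p1 ∧ ¬p1 ∧ p2) ∨ (p1 ∧ ¬p1 ∧ p3) ∨ (p1 ∧ p3 ∧ p2) ∨ (p1 ∧ p3 ∧ p3) ∨ (¬p4 ∧ ¬p1 ∧ p2) ∨ (¬p4 ∧ ¬p1 ∧ p3) ∨ (¬p4 ∧ p3 ∧ p2) ∨ (¬p4 ∧ p3 ∧ p3) ∨ ¬p2   [distribute ∧ over ∨]
= (p1 ∧ p3) ∨ (¬p4 ∧ ¬p1 ∧ p2) ∨ (¬p4 ∧ p3) ∨ ¬p2   [simplify]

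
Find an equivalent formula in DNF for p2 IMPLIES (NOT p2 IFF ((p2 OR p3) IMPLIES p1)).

NOT p2 OR (p2 AND NOT p1)

p2 IMPLIES (NOT p2 IFF ((p2 OR p3) IMPLIES p1))
⇔ NOT p2 OR (NOT p2 IFF ((p2 OR p3) IMPLIES p1))   (eliminate IMPLIES)
⇔ NOT p2 OR ((NOT p2 IMPLIES ((p2 OR p3) IMPLIES p1)) AND (((p2 OR p3) IMPLIES p1) IMPLIES NOT p2))   (eliminate IFF)
⇔ NOT p2 OR ((NOT NOT p2 OR ((p2 OR p3) IMPLIES p1)) AND (((p2 OR p3) IMPLIES p1) IMPLIES NOT p2))   (eliminate IMPLIES)
⇔ NOT p2 OR ((NOT NOT p2 OR NOT (p2 OR p3) OR p1) AND (((p2 OR p3) IMPLIES p1) IMPLIES NOT p2))   (eliminate IMPLIES)
⇔ NOT p2 OR ((NOT NOT p2 OR NOT (p2 OR p3) OR p1) AND (NOT ((p2 OR p3) IMPLIES p1) OR NOT p2))   (eliminate IMPLIES)
⇔ NOT p2 OR ((NOT NOT p2 OR NOT (p2 OR p3) OR p1) AND (NOT (NOT (p2 OR p3) OR p1) OR NOT p2))   (eliminate IMPLIES)
⇔ NOT p2 OR ((p2 OR NOT (p2 OR p3) OR p1) AND (NOT (NOT (p2 OR p3) OR p1) OR NOT p2))   (double negation)
⇔ NOT p2 OR ((p2 OR (NOT p2 AND NOT p3) OR p1) AND (NOT (NOT (p2 OR p3) OR p1) OR NOT p2))   (De Morgan)
⇔ NOT p2 OR ((p2 OR (NOT p2 AND NOT p3) OR p1) AND ((NOT NOT (p2 OR p3) AND NOT p1) OR NOT p2))   (De Morgan)
⇔ NOT p2 OR ((p2 OR (NOT p2 AND NOT p3) OR p1) AND (((p2 OR p3) AND NOT p1) OR NOT p2))   (double negation)
⇔ NOT p2 OR (p2 AND p2 AND NOT p1) OR (p2 AND p3 AND NOT p1) OR (p2 AND NOT p2) OR (NOT p2 AND NOT p3 AND p2 AND NOT p1) OR (NOT p2 AND NOT p3 AND p3 AND NOT p1) OR (NOT p2 AND NOT p3 AND NOT p2) OR (p1 AND p2 AND NOT p1) OR (p1 AND p3 AND NOT p1) OR (p1 AND NOT p2)   (distribute AND over OR)
⇔ NOT p2 OR (p2 AND NOT p1)   (simplify)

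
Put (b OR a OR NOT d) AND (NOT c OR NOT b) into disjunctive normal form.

(b AND NOT c) OR (a AND NOT c) OR (a AND NOT b) OR (NOT d AND NOT c) OR (NOT d AND NOT b)

(b OR a OR NOT d) AND (NOT c OR NOT b)
≡ (b AND NOT c) OR (b AND NOT b) OR (a AND NOT c) OR (a AND NOT b) OR (NOT d AND NOT c) OR (NOT d AND NOT b)   [distribute AND over OR]
≡ (b AND NOT c) OR (a AND NOT c) OR (a AND NOT b) OR (NOT d AND NOT c) OR (NOT d AND NOT b)   [simplify]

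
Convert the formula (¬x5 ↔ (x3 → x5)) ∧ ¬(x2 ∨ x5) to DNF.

¬x3 ∧ ¬x5 ∧ ¬x2

(¬x5 ↔ (x3 → x5)) ∧ ¬(x2 ∨ x5)
= (¬x5 → (x3 → x5)) ∧ ((x3 → x5) → ¬x5) ∧ ¬(x2 ∨ x5)   [eliminate ↔]
= (¬¬x5 ∨ (x3 → x5)) ∧ ((x3 → x5) → ¬x5) ∧ ¬(x2 ∨ x5)   [eliminate →]
= (¬¬x5 ∨ ¬x3 ∨ x5) ∧ ((x3 → x5) → ¬x5) ∧ ¬(x2 ∨ x5)   [eliminate →]
= (¬¬x5 ∨ ¬x3 ∨ x5) ∧ (¬(x3 → x5) ∨ ¬x5) ∧ ¬(x2 ∨ x5)   [eliminate →]
= (¬¬x5 ∨ ¬x3 ∨ x5) ∧ (¬(¬x3 ∨ x5) ∨ ¬x5) ∧ ¬(x2 ∨ x5)   [eliminate →]
= (x5 ∨ ¬x3 ∨ x5) ∧ (¬(¬x3 ∨ x5) ∨ ¬x5) ∧ ¬(x2 ∨ x5)   [double negation]
= (x5 ∨ ¬x3 ∨ x5) ∧ ((¬¬x3 ∧ ¬x5) ∨ ¬x5) ∧ ¬(x2 ∨ x5)   [De Morgan]
= (x5 ∨ ¬x3 ∨ x5) ∧ ((x3 ∧ ¬x5) ∨ ¬x5) ∧ ¬(x2 ∨ x5)   [double negation]
= (x5 ∨ ¬x3 ∨ x5) ∧ ((x3 ∧ ¬x5) ∨ ¬x5) ∧ ¬x2 ∧ ¬x5   [De Morgan]
= (x5 ∧ x3 ∧ ¬x5 ∧ ¬x2 ∧ ¬x5) ∨ (x5 ∧ ¬x5 ∧ ¬x2 ∧ ¬x5) ∨ (¬x3 ∧ x3 ∧ ¬x5 ∧ ¬x2 ∧ ¬x5) ∨ (¬x3 ∧ ¬x5 ∧ ¬x2 ∧ ¬x5) ∨ (x5 ∧ x3 ∧ ¬x5 ∧ ¬x2 ∧ ¬x5) ∨ (x5 ∧ ¬x5 ∧ ¬x2 ∧ ¬x5)   [distribute ∧ over ∨]
= ¬x3 ∧ ¬x5 ∧ ¬x2   [simplify]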